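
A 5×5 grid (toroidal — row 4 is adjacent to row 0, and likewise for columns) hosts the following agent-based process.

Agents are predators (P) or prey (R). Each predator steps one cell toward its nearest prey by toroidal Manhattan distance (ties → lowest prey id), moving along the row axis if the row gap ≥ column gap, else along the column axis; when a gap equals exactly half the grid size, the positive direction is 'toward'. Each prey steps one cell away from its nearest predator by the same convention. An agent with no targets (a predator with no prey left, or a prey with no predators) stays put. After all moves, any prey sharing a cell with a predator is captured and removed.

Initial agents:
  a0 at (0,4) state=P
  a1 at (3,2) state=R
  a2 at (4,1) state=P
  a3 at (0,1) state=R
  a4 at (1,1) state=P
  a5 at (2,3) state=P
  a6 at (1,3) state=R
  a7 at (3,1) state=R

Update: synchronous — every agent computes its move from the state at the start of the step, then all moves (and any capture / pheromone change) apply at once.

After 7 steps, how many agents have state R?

t=1: a0@(0,0):P a1@(2,2):R a2@(0,1):P a3@(1,1):R a4@(0,1):P a5@(1,3):P a6@(0,3):R a7@(2,1):R
t=2: a0@(1,0):P a1@(3,2):R a2@(1,1):P a3@(2,1):R a4@(1,1):P a5@(0,3):P a6@(4,3):R a7@(3,1):R
t=3: a0@(2,0):P a1@(4,2):R a2@(2,1):P a3@(3,1):R a4@(2,1):P a5@(4,3):P a6@(3,3):R a7@(4,1):R
t=4: a0@(3,0):P a1@(4,1):R a2@(3,1):P a3@(4,1):R a4@(3,1):P a5@(4,2):P a6@(2,3):R a7@(0,1):R
t=5: a0@(4,0):P a1@(0,1):R a2@(4,1):P a3@(0,1):R a4@(4,1):P a5@(4,1):P a6@(2,2):R a7@(1,1):R
t=6: a0@(0,0):P a1@(1,1):R a2@(0,1):P a3@(1,1):R a4@(0,1):P a5@(0,1):P a6@(1,2):R a7@(2,1):R
t=7: a0@(1,0):P a1@(2,1):R a2@(1,1):P a3@(2,1):R a4@(1,1):P a5@(1,1):P a6@(2,2):R a7@(3,1):R

4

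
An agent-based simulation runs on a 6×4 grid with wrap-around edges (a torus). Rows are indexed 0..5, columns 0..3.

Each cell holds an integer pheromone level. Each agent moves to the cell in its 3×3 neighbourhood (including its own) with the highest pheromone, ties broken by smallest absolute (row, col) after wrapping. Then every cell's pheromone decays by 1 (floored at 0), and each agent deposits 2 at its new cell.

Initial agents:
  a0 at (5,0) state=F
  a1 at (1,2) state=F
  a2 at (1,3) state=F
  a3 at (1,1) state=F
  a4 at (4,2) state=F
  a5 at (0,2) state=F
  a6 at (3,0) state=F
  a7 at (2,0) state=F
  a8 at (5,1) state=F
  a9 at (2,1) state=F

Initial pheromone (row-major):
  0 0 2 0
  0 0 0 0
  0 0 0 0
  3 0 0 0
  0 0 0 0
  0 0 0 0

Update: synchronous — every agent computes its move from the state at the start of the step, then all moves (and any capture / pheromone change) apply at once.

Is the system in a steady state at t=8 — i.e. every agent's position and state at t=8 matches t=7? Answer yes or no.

t=1: a0@(0,0) a1@(0,2) a2@(0,2) a3@(0,2) a4@(3,1) a5@(0,2) a6@(3,0) a7@(3,0) a8@(0,2) a9@(3,0) | pheromone: 2 0 11 0 / 0 0 0 0 / 0 0 0 0 / 8 2 0 0 / 0 0 0 0 / 0 0 0 0
t=2: a0@(0,0) a1@(0,2) a2@(0,2) a3@(0,2) a4@(3,0) a5@(0,2) a6@(3,0) a7@(3,0) a8@(0,2) a9@(3,0) | pheromone: 3 0 20 0 / 0 0 0 0 / 0 0 0 0 / 15 1 0 0 / 0 0 0 0 / 0 0 0 0
t=3: a0@(0,0) a1@(0,2) a2@(0,2) a3@(0,2) a4@(3,0) a5@(0,2) a6@(3,0) a7@(3,0) a8@(0,2) a9@(3,0) | pheromone: 4 0 29 0 / 0 0 0 0 / 0 0 0 0 / 22 0 0 0 / 0 0 0 0 / 0 0 0 0
t=4: a0@(0,0) a1@(0,2) a2@(0,2) a3@(0,2) a4@(3,0) a5@(0,2) a6@(3,0) a7@(3,0) a8@(0,2) a9@(3,0) | pheromone: 5 0 38 0 / 0 0 0 0 / 0 0 0 0 / 29 0 0 0 / 0 0 0 0 / 0 0 0 0
t=5: a0@(0,0) a1@(0,2) a2@(0,2) a3@(0,2) a4@(3,0) a5@(0,2) a6@(3,0) a7@(3,0) a8@(0,2) a9@(3,0) | pheromone: 6 0 47 0 / 0 0 0 0 / 0 0 0 0 / 36 0 0 0 / 0 0 0 0 / 0 0 0 0
t=6: a0@(0,0) a1@(0,2) a2@(0,2) a3@(0,2) a4@(3,0) a5@(0,2) a6@(3,0) a7@(3,0) a8@(0,2) a9@(3,0) | pheromone: 7 0 56 0 / 0 0 0 0 / 0 0 0 0 / 43 0 0 0 / 0 0 0 0 / 0 0 0 0
t=7: a0@(0,0) a1@(0,2) a2@(0,2) a3@(0,2) a4@(3,0) a5@(0,2) a6@(3,0) a7@(3,0) a8@(0,2) a9@(3,0) | pheromone: 8 0 65 0 / 0 0 0 0 / 0 0 0 0 / 50 0 0 0 / 0 0 0 0 / 0 0 0 0
t=8: a0@(0,0) a1@(0,2) a2@(0,2) a3@(0,2) a4@(3,0) a5@(0,2) a6@(3,0) a7@(3,0) a8@(0,2) a9@(3,0) | pheromone: 9 0 74 0 / 0 0 0 0 / 0 0 0 0 / 57 0 0 0 / 0 0 0 0 / 0 0 0 0

yes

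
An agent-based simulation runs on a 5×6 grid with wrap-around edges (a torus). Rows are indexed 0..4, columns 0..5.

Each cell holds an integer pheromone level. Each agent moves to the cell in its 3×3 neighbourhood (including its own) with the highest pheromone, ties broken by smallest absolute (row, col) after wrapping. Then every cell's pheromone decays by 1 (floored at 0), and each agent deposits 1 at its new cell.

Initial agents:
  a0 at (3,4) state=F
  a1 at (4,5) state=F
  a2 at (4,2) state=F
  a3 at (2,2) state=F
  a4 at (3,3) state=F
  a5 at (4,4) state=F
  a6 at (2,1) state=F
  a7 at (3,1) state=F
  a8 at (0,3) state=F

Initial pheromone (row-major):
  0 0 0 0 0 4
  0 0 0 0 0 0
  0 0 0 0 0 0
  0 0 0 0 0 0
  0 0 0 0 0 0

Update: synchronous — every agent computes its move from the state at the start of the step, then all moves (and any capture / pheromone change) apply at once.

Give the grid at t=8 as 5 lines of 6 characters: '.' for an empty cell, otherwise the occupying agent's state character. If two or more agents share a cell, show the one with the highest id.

t=1: a0@(2,3) a1@(0,5) a2@(0,1) a3@(1,1) a4@(2,2) a5@(0,5) a6@(1,0) a7@(2,0) a8@(0,2) | pheromone: 0 1 1 0 0 5 / 1 1 0 0 0 0 / 1 0 1 1 0 0 / 0 0 0 0 0 0 / 0 0 0 0 0 0
t=2: a0@(2,2) a1@(0,5) a2@(0,1) a3@(0,1) a4@(1,1) a5@(0,5) a6@(0,5) a7@(1,0) a8@(0,1) | pheromone: 0 3 0 0 0 7 / 1 1 0 0 0 0 / 0 0 1 0 0 0 / 0 0 0 0 0 0 / 0 0 0 0 0 0
t=3: a0@(1,1) a1@(0,5) a2@(0,1) a3@(0,1) a4@(0,1) a5@(0,5) a6@(0,5) a7@(0,5) a8@(0,1) | pheromone: 0 6 0 0 0 10 / 0 1 0 0 0 0 / 0 0 0 0 0 0 / 0 0 0 0 0 0 / 0 0 0 0 0 0
t=4: a0@(0,1) a1@(0,5) a2@(0,1) a3@(0,1) a4@(0,1) a5@(0,5) a6@(0,5) a7@(0,5) a8@(0,1) | pheromone: 0 10 0 0 0 13 / 0 0 0 0 0 0 / 0 0 0 0 0 0 / 0 0 0 0 0 0 / 0 0 0 0 0 0
t=5: a0@(0,1) a1@(0,5) a2@(0,1) a3@(0,1) a4@(0,1) a5@(0,5) a6@(0,5) a7@(0,5) a8@(0,1) | pheromone: 0 14 0 0 0 16 / 0 0 0 0 0 0 / 0 0 0 0 0 0 / 0 0 0 0 0 0 / 0 0 0 0 0 0
t=6: a0@(0,1) a1@(0,5) a2@(0,1) a3@(0,1) a4@(0,1) a5@(0,5) a6@(0,5) a7@(0,5) a8@(0,1) | pheromone: 0 18 0 0 0 19 / 0 0 0 0 0 0 / 0 0 0 0 0 0 / 0 0 0 0 0 0 / 0 0 0 0 0 0
t=7: a0@(0,1) a1@(0,5) a2@(0,1) a3@(0,1) a4@(0,1) a5@(0,5) a6@(0,5) a7@(0,5) a8@(0,1) | pheromone: 0 22 0 0 0 22 / 0 0 0 0 0 0 / 0 0 0 0 0 0 / 0 0 0 0 0 0 / 0 0 0 0 0 0
t=8: a0@(0,1) a1@(0,5) a2@(0,1) a3@(0,1) a4@(0,1) a5@(0,5) a6@(0,5) a7@(0,5) a8@(0,1) | pheromone: 0 26 0 0 0 25 / 0 0 0 0 0 0 / 0 0 0 0 0 0 / 0 0 0 0 0 0 / 0 0 0 0 0 0

.F...F
......
......
......
......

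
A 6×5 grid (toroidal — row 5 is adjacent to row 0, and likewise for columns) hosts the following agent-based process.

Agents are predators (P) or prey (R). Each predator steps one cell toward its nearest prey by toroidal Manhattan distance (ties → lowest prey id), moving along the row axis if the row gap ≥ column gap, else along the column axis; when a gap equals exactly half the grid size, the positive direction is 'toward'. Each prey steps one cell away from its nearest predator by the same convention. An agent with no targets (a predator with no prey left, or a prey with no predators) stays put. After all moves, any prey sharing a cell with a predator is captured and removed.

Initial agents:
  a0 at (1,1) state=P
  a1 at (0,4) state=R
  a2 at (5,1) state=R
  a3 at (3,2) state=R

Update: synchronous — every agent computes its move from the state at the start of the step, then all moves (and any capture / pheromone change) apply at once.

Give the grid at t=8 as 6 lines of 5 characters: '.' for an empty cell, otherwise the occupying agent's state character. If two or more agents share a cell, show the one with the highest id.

t=1: a0@(0,1):P a1@(0,3):R a2@(4,1):R a3@(4,2):R
t=2: a0@(0,2):P a1@(0,4):R a2@(3,1):R a3@(3,2):R
t=3: a0@(0,3):P a1@(0,0):R a2@(2,1):R a3@(2,2):R
t=4: a0@(0,4):P a1@(0,1):R a2@(3,1):R a3@(3,2):R
t=5: a0@(0,0):P a1@(0,2):R a2@(2,1):R a3@(2,2):R
t=6: a0@(0,1):P a1@(0,3):R a2@(3,1):R a3@(3,2):R
t=7: a0@(0,2):P a1@(0,4):R a2@(2,1):R a3@(2,2):R
t=8: a0@(0,3):P a1@(0,0):R a2@(3,1):R a3@(3,2):R

R..P.
.....
.....
.RR..
.....
.....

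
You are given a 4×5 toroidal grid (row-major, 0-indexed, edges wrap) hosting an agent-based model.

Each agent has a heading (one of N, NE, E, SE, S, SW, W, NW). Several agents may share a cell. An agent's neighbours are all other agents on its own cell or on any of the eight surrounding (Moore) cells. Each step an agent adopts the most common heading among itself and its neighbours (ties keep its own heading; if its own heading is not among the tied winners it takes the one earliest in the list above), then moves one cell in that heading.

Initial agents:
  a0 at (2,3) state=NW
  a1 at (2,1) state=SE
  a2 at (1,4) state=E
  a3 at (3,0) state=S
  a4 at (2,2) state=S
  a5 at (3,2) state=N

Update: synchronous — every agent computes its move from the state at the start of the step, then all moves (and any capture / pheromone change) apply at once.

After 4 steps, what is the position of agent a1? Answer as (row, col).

(2, 1)

t=1: a0@(1,2):NW a1@(3,1):S a2@(1,0):E a3@(0,0):S a4@(3,2):S a5@(2,2):N
t=2: a0@(0,1):NW a1@(0,1):S a2@(1,1):E a3@(1,0):S a4@(0,2):S a5@(3,2):S
t=3: a0@(1,1):S a1@(1,1):S a2@(2,1):S a3@(2,0):S a4@(1,2):S a5@(0,2):S
t=4: a0@(2,1):S a1@(2,1):S a2@(3,1):S a3@(3,0):S a4@(2,2):S a5@(1,2):S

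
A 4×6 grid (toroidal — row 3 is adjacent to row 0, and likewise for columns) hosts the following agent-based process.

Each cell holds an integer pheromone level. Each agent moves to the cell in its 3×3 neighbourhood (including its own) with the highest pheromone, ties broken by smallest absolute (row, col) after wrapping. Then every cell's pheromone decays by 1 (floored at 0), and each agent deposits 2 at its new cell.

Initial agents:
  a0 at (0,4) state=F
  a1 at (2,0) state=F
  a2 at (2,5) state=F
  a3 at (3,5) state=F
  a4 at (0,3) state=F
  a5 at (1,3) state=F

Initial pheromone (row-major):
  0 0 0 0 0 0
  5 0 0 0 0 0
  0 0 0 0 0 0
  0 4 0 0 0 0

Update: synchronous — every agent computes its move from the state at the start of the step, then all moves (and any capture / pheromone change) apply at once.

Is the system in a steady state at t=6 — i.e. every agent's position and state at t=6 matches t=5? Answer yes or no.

yes

t=1: a0@(0,3) a1@(1,0) a2@(1,0) a3@(0,0) a4@(0,2) a5@(0,2) | pheromone: 2 0 4 2 0 0 / 8 0 0 0 0 0 / 0 0 0 0 0 0 / 0 3 0 0 0 0
t=2: a0@(0,2) a1@(1,0) a2@(1,0) a3@(1,0) a4@(0,2) a5@(0,2) | pheromone: 1 0 9 1 0 0 / 13 0 0 0 0 0 / 0 0 0 0 0 0 / 0 2 0 0 0 0
t=3: a0@(0,2) a1@(1,0) a2@(1,0) a3@(1,0) a4@(0,2) a5@(0,2) | pheromone: 0 0 14 0 0 0 / 18 0 0 0 0 0 / 0 0 0 0 0 0 / 0 1 0 0 0 0
t=4: a0@(0,2) a1@(1,0) a2@(1,0) a3@(1,0) a4@(0,2) a5@(0,2) | pheromone: 0 0 19 0 0 0 / 23 0 0 0 0 0 / 0 0 0 0 0 0 / 0 0 0 0 0 0
t=5: a0@(0,2) a1@(1,0) a2@(1,0) a3@(1,0) a4@(0,2) a5@(0,2) | pheromone: 0 0 24 0 0 0 / 28 0 0 0 0 0 / 0 0 0 0 0 0 / 0 0 0 0 0 0
t=6: a0@(0,2) a1@(1,0) a2@(1,0) a3@(1,0) a4@(0,2) a5@(0,2) | pheromone: 0 0 29 0 0 0 / 33 0 0 0 0 0 / 0 0 0 0 0 0 / 0 0 0 0 0 0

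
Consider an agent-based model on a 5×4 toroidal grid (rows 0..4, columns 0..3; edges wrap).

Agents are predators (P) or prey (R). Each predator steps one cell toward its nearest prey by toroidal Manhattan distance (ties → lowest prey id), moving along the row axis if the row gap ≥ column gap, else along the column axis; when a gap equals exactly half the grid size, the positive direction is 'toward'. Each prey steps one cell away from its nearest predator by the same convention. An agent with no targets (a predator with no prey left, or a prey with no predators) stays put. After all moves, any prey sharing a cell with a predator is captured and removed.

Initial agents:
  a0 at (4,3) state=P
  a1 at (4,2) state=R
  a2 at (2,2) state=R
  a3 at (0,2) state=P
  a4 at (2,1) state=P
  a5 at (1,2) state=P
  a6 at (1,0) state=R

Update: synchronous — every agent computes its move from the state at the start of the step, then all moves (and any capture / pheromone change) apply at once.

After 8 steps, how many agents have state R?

t=1: a0@(4,2):P a1@(4,1):R a2@(2,3):R a3@(4,2):P a4@(2,2):P a5@(2,2):P a6@(0,0):R
t=2: a0@(4,1):P a1@(4,0):R a2@(2,0):R a3@(4,1):P a4@(2,3):P a5@(2,3):P a6@(0,3):R
t=3: a0@(4,0):P a1@(4,3):R a2@(2,1):R a3@(4,0):P a4@(2,0):P a5@(2,0):P a6@(4,3):R
t=4: a0@(4,3):P a1@(4,2):R a2@(2,2):R a3@(4,3):P a4@(2,1):P a5@(2,1):P a6@(4,2):R
t=5: a0@(4,2):P a1@(4,1):R a2@(2,3):R a3@(4,2):P a4@(2,2):P a5@(2,2):P a6@(4,1):R
t=6: a0@(4,1):P a1@(4,0):R a2@(2,0):R a3@(4,1):P a4@(2,3):P a5@(2,3):P a6@(4,0):R
t=7: a0@(4,0):P a1@(4,3):R a2@(2,1):R a3@(4,0):P a4@(2,0):P a5@(2,0):P a6@(4,3):R
t=8: a0@(4,3):P a1@(4,2):R a2@(2,2):R a3@(4,3):P a4@(2,1):P a5@(2,1):P a6@(4,2):R

3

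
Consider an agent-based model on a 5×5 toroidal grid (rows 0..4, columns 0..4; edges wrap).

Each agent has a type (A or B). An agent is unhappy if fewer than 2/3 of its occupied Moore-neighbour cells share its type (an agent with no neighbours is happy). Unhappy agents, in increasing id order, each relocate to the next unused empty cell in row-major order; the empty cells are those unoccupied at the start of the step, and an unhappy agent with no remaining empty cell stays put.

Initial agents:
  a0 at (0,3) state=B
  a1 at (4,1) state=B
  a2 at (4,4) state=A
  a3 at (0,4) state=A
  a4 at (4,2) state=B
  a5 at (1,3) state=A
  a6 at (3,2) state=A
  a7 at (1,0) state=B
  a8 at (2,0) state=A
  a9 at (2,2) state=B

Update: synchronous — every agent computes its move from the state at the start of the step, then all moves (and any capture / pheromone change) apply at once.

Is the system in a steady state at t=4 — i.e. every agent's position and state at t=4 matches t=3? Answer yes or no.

t=1: a0@(0,0):B a1@(0,1):B a2@(0,2):A a3@(1,1):A a4@(4,2):B a5@(1,2):A a6@(1,4):A a7@(2,1):B a8@(2,3):A a9@(2,4):B
t=2: a0@(0,3):B a1@(0,4):B a2@(1,0):A a3@(1,3):A a4@(2,0):B a5@(2,2):A a6@(3,0):A a7@(3,1):B a8@(2,3):A a9@(3,2):B
t=3: a0@(0,0):B a1@(0,1):B a2@(0,2):A a3@(1,1):A a4@(1,2):B a5@(1,4):A a6@(2,1):A a7@(2,4):B a8@(2,3):A a9@(3,3):B
t=4: a0@(0,3):B a1@(0,4):B a2@(1,0):A a3@(1,3):A a4@(2,0):B a5@(2,2):A a6@(3,0):A a7@(3,1):B a8@(3,2):A a9@(3,4):B

no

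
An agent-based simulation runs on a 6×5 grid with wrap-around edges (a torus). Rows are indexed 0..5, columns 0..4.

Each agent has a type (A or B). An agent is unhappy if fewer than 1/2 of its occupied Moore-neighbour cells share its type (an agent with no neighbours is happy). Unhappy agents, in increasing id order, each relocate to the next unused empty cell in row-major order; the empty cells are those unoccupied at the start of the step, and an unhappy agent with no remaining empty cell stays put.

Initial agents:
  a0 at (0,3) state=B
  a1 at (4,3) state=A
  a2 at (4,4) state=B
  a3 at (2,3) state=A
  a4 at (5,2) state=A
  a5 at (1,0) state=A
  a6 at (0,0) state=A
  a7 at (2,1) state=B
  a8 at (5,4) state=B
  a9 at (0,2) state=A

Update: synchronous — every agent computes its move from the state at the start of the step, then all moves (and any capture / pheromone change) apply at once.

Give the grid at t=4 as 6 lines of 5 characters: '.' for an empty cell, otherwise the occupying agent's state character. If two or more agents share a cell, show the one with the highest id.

.AABB
AAB..
AA...
.....
....B
.....

t=1: a0@(0,1):B a1@(0,4):A a2@(4,4):B a3@(2,3):A a4@(5,2):A a5@(1,0):A a6@(0,0):A a7@(1,1):B a8@(5,4):B a9@(0,2):A
t=2: a0@(0,3):B a1@(0,4):A a2@(4,4):B a3@(2,3):A a4@(5,2):A a5@(1,0):A a6@(1,2):A a7@(1,3):B a8@(1,4):B a9@(2,0):A
t=3: a0@(0,0):B a1@(0,1):A a2@(4,4):B a3@(0,2):A a4@(1,1):A a5@(1,0):A a6@(2,1):A a7@(2,2):B a8@(2,4):B a9@(2,0):A
t=4: a0@(0,3):B a1@(0,1):A a2@(4,4):B a3@(0,2):A a4@(1,1):A a5@(1,0):A a6@(2,1):A a7@(0,4):B a8@(1,2):B a9@(2,0):A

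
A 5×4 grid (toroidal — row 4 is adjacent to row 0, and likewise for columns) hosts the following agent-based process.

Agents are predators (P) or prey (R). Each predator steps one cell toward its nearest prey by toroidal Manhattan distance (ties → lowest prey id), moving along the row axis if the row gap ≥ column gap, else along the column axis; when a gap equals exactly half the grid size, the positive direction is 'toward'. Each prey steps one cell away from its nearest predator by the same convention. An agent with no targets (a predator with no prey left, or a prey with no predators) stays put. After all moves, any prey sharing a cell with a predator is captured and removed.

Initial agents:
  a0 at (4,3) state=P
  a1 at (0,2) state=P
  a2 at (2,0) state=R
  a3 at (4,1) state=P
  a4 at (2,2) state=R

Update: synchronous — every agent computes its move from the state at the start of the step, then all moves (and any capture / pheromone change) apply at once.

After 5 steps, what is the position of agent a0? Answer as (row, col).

(3, 0)

t=1: a0@(3,3):P a1@(1,2):P a2@(1,0):R a3@(3,1):P a4@(3,2):R
t=2: a0@(3,2):P a1@(1,3):P a3@(3,2):P a4@(3,1):R
t=3: a0@(3,1):P a1@(2,3):P a3@(3,1):P a4@(3,0):R
t=4: a0@(3,0):P a1@(3,3):P a3@(3,0):P
t=5: (unchanged — steady state)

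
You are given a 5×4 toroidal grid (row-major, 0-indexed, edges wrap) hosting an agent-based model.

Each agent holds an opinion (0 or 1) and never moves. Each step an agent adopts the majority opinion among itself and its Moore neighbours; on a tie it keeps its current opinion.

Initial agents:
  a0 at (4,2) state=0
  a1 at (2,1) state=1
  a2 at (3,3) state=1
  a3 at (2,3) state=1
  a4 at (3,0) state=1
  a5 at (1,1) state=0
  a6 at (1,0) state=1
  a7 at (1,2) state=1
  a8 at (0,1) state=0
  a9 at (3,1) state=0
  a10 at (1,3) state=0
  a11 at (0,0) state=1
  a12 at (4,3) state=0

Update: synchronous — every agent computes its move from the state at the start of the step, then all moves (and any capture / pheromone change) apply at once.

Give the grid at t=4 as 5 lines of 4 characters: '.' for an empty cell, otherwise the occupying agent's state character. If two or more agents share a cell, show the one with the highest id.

t=1: a0@(4,2):0 a1@(2,1):1 a2@(3,3):1 a3@(2,3):1 a4@(3,0):1 a5@(1,1):1 a6@(1,0):1 a7@(1,2):1 a8@(0,1):0 a9@(3,1):0 a10@(1,3):1 a11@(0,0):0 a12@(4,3):1
t=2: a0@(4,2):0 a1@(2,1):1 a2@(3,3):1 a3@(2,3):1 a4@(3,0):1 a5@(1,1):1 a6@(1,0):1 a7@(1,2):1 a8@(0,1):0 a9@(3,1):0 a10@(1,3):1 a11@(0,0):1 a12@(4,3):1
t=3: a0@(4,2):0 a1@(2,1):1 a2@(3,3):1 a3@(2,3):1 a4@(3,0):1 a5@(1,1):1 a6@(1,0):1 a7@(1,2):1 a8@(0,1):1 a9@(3,1):0 a10@(1,3):1 a11@(0,0):1 a12@(4,3):1
t=4: a0@(4,2):1 a1@(2,1):1 a2@(3,3):1 a3@(2,3):1 a4@(3,0):1 a5@(1,1):1 a6@(1,0):1 a7@(1,2):1 a8@(0,1):1 a9@(3,1):0 a10@(1,3):1 a11@(0,0):1 a12@(4,3):1

11..
1111
.1.1
10.1
..11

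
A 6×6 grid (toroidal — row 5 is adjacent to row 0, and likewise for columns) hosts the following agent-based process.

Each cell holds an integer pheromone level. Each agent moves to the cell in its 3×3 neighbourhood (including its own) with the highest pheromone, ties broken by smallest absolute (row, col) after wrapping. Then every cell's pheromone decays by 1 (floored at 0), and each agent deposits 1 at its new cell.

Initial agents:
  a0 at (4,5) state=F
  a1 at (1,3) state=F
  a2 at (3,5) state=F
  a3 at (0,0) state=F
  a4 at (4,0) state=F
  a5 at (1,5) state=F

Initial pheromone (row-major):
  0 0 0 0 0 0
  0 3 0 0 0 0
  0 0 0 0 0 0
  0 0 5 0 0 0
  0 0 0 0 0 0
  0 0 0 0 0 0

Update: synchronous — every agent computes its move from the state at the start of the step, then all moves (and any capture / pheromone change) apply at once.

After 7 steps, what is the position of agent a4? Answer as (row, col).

t=1: a0@(3,0) a1@(0,2) a2@(2,0) a3@(1,1) a4@(3,0) a5@(0,0) | pheromone: 1 0 1 0 0 0 / 0 3 0 0 0 0 / 1 0 0 0 0 0 / 2 0 4 0 0 0 / 0 0 0 0 0 0 / 0 0 0 0 0 0
t=2: a0@(3,0) a1@(1,1) a2@(1,1) a3@(1,1) a4@(3,0) a5@(1,1) | pheromone: 0 0 0 0 0 0 / 0 6 0 0 0 0 / 0 0 0 0 0 0 / 3 0 3 0 0 0 / 0 0 0 0 0 0 / 0 0 0 0 0 0
t=3: a0@(3,0) a1@(1,1) a2@(1,1) a3@(1,1) a4@(3,0) a5@(1,1) | pheromone: 0 0 0 0 0 0 / 0 9 0 0 0 0 / 0 0 0 0 0 0 / 4 0 2 0 0 0 / 0 0 0 0 0 0 / 0 0 0 0 0 0
t=4: a0@(3,0) a1@(1,1) a2@(1,1) a3@(1,1) a4@(3,0) a5@(1,1) | pheromone: 0 0 0 0 0 0 / 0 12 0 0 0 0 / 0 0 0 0 0 0 / 5 0 1 0 0 0 / 0 0 0 0 0 0 / 0 0 0 0 0 0
t=5: a0@(3,0) a1@(1,1) a2@(1,1) a3@(1,1) a4@(3,0) a5@(1,1) | pheromone: 0 0 0 0 0 0 / 0 15 0 0 0 0 / 0 0 0 0 0 0 / 6 0 0 0 0 0 / 0 0 0 0 0 0 / 0 0 0 0 0 0
t=6: a0@(3,0) a1@(1,1) a2@(1,1) a3@(1,1) a4@(3,0) a5@(1,1) | pheromone: 0 0 0 0 0 0 / 0 18 0 0 0 0 / 0 0 0 0 0 0 / 7 0 0 0 0 0 / 0 0 0 0 0 0 / 0 0 0 0 0 0
t=7: a0@(3,0) a1@(1,1) a2@(1,1) a3@(1,1) a4@(3,0) a5@(1,1) | pheromone: 0 0 0 0 0 0 / 0 21 0 0 0 0 / 0 0 0 0 0 0 / 8 0 0 0 0 0 / 0 0 0 0 0 0 / 0 0 0 0 0 0

(3, 0)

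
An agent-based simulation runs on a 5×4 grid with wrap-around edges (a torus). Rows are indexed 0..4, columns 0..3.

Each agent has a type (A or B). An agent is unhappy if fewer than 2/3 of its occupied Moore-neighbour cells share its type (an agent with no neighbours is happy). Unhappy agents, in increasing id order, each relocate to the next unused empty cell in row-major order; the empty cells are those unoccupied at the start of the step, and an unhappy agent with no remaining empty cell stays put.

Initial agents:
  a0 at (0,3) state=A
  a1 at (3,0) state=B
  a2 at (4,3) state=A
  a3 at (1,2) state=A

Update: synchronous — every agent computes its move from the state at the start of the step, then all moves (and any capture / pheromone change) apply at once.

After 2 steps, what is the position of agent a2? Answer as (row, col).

(1, 1)

t=1: a0@(0,3):A a1@(0,0):B a2@(0,1):A a3@(1,2):A
t=2: a0@(0,2):A a1@(1,0):B a2@(1,1):A a3@(1,2):A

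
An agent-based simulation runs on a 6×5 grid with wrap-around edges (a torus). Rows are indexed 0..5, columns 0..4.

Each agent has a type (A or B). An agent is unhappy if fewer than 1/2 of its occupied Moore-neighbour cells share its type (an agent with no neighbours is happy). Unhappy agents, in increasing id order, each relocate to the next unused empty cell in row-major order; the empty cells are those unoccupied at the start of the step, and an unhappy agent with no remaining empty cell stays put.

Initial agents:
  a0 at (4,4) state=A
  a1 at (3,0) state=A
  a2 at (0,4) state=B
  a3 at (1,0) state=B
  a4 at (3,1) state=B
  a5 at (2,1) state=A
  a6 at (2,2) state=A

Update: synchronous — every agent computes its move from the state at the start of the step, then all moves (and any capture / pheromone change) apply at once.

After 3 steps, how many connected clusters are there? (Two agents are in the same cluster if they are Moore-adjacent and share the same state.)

t=1: a0@(4,4):A a1@(3,0):A a2@(0,4):B a3@(1,0):B a4@(0,0):B a5@(2,1):A a6@(2,2):A
t=2: (unchanged — steady state)

2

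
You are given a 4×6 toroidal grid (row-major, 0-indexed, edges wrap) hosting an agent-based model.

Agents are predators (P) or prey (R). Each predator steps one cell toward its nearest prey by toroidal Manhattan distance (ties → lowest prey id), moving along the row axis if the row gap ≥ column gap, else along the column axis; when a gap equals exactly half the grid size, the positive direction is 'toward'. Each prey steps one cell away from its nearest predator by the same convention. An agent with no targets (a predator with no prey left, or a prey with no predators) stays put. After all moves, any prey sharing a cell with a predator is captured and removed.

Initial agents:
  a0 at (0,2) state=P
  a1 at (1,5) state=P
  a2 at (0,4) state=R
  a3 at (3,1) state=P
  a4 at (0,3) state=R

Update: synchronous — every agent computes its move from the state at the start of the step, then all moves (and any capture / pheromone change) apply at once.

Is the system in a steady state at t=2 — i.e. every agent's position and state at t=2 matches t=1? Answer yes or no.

t=1: a0@(0,3):P a1@(0,5):P a3@(3,2):P a4@(0,4):R
t=2: a0@(0,4):P a1@(0,4):P a3@(3,3):P a4@(0,5):R

no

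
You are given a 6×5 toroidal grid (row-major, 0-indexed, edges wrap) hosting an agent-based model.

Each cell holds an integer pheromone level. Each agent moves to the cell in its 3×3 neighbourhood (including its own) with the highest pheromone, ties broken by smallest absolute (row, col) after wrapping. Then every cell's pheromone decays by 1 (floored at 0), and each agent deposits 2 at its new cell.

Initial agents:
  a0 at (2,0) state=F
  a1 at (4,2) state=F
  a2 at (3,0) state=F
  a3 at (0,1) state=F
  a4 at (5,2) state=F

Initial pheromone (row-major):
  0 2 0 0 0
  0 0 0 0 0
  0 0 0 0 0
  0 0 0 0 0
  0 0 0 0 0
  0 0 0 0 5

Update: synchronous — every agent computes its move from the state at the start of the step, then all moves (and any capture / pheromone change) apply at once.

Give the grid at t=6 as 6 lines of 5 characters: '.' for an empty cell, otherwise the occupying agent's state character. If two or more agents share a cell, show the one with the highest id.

.F...
.....
.....
.....
.....
.....

t=1: a0@(1,0) a1@(3,1) a2@(2,0) a3@(0,1) a4@(0,1) | pheromone: 0 5 0 0 0 / 2 0 0 0 0 / 2 0 0 0 0 / 0 2 0 0 0 / 0 0 0 0 0 / 0 0 0 0 4
t=2: a0@(0,1) a1@(2,0) a2@(1,0) a3@(0,1) a4@(0,1) | pheromone: 0 10 0 0 0 / 3 0 0 0 0 / 3 0 0 0 0 / 0 1 0 0 0 / 0 0 0 0 0 / 0 0 0 0 3
t=3: a0@(0,1) a1@(1,0) a2@(0,1) a3@(0,1) a4@(0,1) | pheromone: 0 17 0 0 0 / 4 0 0 0 0 / 2 0 0 0 0 / 0 0 0 0 0 / 0 0 0 0 0 / 0 0 0 0 2
t=4: a0@(0,1) a1@(0,1) a2@(0,1) a3@(0,1) a4@(0,1) | pheromone: 0 26 0 0 0 / 3 0 0 0 0 / 1 0 0 0 0 / 0 0 0 0 0 / 0 0 0 0 0 / 0 0 0 0 1
t=5: a0@(0,1) a1@(0,1) a2@(0,1) a3@(0,1) a4@(0,1) | pheromone: 0 35 0 0 0 / 2 0 0 0 0 / 0 0 0 0 0 / 0 0 0 0 0 / 0 0 0 0 0 / 0 0 0 0 0
t=6: a0@(0,1) a1@(0,1) a2@(0,1) a3@(0,1) a4@(0,1) | pheromone: 0 44 0 0 0 / 1 0 0 0 0 / 0 0 0 0 0 / 0 0 0 0 0 / 0 0 0 0 0 / 0 0 0 0 0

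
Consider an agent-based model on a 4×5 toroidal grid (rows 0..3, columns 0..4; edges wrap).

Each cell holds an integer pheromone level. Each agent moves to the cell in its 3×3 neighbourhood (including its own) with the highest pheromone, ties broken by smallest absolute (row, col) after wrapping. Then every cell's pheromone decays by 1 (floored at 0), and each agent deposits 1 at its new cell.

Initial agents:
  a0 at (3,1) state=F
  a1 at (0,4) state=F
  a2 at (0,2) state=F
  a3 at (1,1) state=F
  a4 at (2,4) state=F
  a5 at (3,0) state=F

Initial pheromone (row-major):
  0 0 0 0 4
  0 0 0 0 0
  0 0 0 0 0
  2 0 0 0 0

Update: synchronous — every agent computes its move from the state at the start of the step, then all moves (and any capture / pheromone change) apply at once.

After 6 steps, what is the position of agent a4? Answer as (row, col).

(0, 4)

t=1: a0@(3,0) a1@(0,4) a2@(0,1) a3@(0,0) a4@(3,0) a5@(0,4) | pheromone: 1 1 0 0 5 / 0 0 0 0 0 / 0 0 0 0 0 / 3 0 0 0 0
t=2: a0@(0,4) a1@(0,4) a2@(3,0) a3@(0,4) a4@(0,4) a5@(0,4) | pheromone: 0 0 0 0 9 / 0 0 0 0 0 / 0 0 0 0 0 / 3 0 0 0 0
t=3: a0@(0,4) a1@(0,4) a2@(0,4) a3@(0,4) a4@(0,4) a5@(0,4) | pheromone: 0 0 0 0 14 / 0 0 0 0 0 / 0 0 0 0 0 / 2 0 0 0 0
t=4: a0@(0,4) a1@(0,4) a2@(0,4) a3@(0,4) a4@(0,4) a5@(0,4) | pheromone: 0 0 0 0 19 / 0 0 0 0 0 / 0 0 0 0 0 / 1 0 0 0 0
t=5: a0@(0,4) a1@(0,4) a2@(0,4) a3@(0,4) a4@(0,4) a5@(0,4) | pheromone: 0 0 0 0 24 / 0 0 0 0 0 / 0 0 0 0 0 / 0 0 0 0 0
t=6: a0@(0,4) a1@(0,4) a2@(0,4) a3@(0,4) a4@(0,4) a5@(0,4) | pheromone: 0 0 0 0 29 / 0 0 0 0 0 / 0 0 0 0 0 / 0 0 0 0 0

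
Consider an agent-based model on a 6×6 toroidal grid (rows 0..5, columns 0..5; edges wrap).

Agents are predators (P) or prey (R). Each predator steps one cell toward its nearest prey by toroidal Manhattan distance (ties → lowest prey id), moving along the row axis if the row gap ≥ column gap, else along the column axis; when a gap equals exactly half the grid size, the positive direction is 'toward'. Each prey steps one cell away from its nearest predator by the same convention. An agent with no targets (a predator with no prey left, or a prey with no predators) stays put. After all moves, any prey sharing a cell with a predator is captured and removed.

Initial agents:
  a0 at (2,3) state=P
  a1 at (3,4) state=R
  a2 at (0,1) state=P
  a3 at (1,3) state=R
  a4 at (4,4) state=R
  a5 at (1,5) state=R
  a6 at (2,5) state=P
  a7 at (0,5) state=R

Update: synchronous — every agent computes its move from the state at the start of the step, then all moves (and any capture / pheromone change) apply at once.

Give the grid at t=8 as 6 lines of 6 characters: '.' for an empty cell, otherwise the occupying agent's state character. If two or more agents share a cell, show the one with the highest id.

t=1: a0@(1,3):P a1@(4,4):R a2@(0,0):P a3@(0,3):R a4@(5,4):R a5@(0,5):R a6@(1,5):P a7@(0,4):R
t=2: a0@(0,3):P a1@(3,4):R a2@(0,5):P a3@(5,3):R a4@(4,4):R a5@(0,4):R a6@(0,5):P a7@(5,4):R
t=3: a0@(5,3):P a1@(2,4):R a2@(0,4):P a3@(4,3):R a4@(3,4):R a5@(0,5):R a6@(0,4):P a7@(4,4):R
t=4: a0@(4,3):P a1@(3,4):R a2@(0,5):P a3@(3,3):R a4@(2,4):R a5@(0,0):R a6@(0,5):P a7@(3,4):R
t=5: a0@(3,3):P a1@(2,4):R a2@(0,0):P a3@(2,3):R a4@(1,4):R a5@(0,1):R a6@(0,0):P a7@(2,4):R
t=6: a0@(2,3):P a1@(1,4):R a2@(0,1):P a3@(1,3):R a4@(0,4):R a5@(0,2):R a6@(0,1):P a7@(1,4):R
t=7: a0@(1,3):P a1@(0,4):R a2@(0,2):P a3@(0,3):R a4@(5,4):R a5@(0,3):R a6@(0,2):P a7@(0,4):R
t=8: a0@(0,3):P a1@(5,4):R a2@(0,3):P a3@(5,3):R a4@(4,4):R a5@(5,3):R a6@(0,3):P a7@(5,4):R

...P..
......
......
......
....R.
...RR.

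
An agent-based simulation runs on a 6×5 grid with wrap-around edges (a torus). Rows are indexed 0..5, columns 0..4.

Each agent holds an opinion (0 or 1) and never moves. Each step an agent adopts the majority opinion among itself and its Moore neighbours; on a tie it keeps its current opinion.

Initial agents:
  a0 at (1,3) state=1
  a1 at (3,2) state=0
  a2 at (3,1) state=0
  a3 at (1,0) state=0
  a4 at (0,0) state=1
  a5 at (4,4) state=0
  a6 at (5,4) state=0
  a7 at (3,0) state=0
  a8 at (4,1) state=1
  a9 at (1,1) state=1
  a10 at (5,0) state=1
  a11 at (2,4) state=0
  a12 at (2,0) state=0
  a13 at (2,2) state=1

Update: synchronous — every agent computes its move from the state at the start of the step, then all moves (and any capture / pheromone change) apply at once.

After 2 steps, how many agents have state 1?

4

t=1: a0@(1,3):1 a1@(3,2):0 a2@(3,1):0 a3@(1,0):0 a4@(0,0):1 a5@(4,4):0 a6@(5,4):0 a7@(3,0):0 a8@(4,1):0 a9@(1,1):1 a10@(5,0):1 a11@(2,4):0 a12@(2,0):0 a13@(2,2):1
t=2: a0@(1,3):1 a1@(3,2):0 a2@(3,1):0 a3@(1,0):0 a4@(0,0):1 a5@(4,4):0 a6@(5,4):0 a7@(3,0):0 a8@(4,1):0 a9@(1,1):1 a10@(5,0):0 a11@(2,4):0 a12@(2,0):0 a13@(2,2):1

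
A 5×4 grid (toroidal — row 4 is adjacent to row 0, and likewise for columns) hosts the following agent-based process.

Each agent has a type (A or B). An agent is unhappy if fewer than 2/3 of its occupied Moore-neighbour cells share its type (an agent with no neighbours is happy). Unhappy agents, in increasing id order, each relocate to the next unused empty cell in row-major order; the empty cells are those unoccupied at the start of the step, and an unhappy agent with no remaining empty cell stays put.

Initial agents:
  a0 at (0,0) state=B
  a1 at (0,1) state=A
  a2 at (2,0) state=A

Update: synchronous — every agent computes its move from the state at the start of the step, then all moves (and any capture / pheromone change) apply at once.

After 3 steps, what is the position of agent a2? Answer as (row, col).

(2, 0)

t=1: a0@(0,2):B a1@(0,3):A a2@(2,0):A
t=2: a0@(0,0):B a1@(0,1):A a2@(2,0):A
t=3: a0@(0,2):B a1@(0,3):A a2@(2,0):A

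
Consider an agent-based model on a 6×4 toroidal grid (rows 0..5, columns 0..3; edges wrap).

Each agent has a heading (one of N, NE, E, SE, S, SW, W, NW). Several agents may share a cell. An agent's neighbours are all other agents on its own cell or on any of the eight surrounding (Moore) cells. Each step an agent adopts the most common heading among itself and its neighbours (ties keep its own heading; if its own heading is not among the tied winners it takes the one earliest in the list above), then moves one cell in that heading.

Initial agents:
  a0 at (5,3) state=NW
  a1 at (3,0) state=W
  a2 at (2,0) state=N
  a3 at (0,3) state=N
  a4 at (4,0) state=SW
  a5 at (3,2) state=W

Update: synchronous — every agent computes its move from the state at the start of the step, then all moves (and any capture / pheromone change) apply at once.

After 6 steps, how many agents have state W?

6

t=1: a0@(4,2):NW a1@(3,3):W a2@(1,0):N a3@(5,3):N a4@(5,3):SW a5@(3,1):W
t=2: a0@(4,1):W a1@(3,2):W a2@(0,0):N a3@(4,3):N a4@(0,2):SW a5@(3,0):W
t=3: a0@(4,0):W a1@(3,1):W a2@(5,0):N a3@(4,2):W a4@(1,1):SW a5@(3,3):W
t=4: a0@(4,3):W a1@(3,0):W a2@(4,0):N a3@(4,1):W a4@(2,0):SW a5@(3,2):W
t=5: a0@(4,2):W a1@(3,3):W a2@(4,3):W a3@(4,0):W a4@(3,3):SW a5@(3,1):W
t=6: a0@(4,1):W a1@(3,2):W a2@(4,2):W a3@(4,3):W a4@(3,2):W a5@(3,0):W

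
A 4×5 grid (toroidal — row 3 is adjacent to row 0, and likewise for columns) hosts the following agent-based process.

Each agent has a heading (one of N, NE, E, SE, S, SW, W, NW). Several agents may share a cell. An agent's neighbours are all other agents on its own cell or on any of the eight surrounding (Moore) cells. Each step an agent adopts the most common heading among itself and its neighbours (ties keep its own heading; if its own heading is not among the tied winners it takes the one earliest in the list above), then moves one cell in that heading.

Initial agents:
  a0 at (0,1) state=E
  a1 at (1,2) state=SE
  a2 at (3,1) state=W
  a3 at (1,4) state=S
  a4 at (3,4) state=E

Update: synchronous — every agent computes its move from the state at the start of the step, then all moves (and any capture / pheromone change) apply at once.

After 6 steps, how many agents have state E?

t=1: a0@(0,2):E a1@(2,3):SE a2@(3,0):W a3@(2,4):S a4@(3,0):E
t=2: a0@(0,3):E a1@(3,4):SE a2@(3,4):W a3@(3,4):S a4@(3,1):E
t=3: a0@(0,4):E a1@(0,0):SE a2@(3,3):W a3@(0,4):S a4@(3,2):E
t=4: a0@(0,0):E a1@(1,1):SE a2@(3,4):E a3@(1,4):S a4@(3,3):E
t=5: a0@(0,1):E a1@(2,2):SE a2@(3,0):E a3@(2,4):S a4@(3,4):E
t=6: a0@(0,2):E a1@(3,3):SE a2@(3,1):E a3@(2,0):E a4@(3,0):E

4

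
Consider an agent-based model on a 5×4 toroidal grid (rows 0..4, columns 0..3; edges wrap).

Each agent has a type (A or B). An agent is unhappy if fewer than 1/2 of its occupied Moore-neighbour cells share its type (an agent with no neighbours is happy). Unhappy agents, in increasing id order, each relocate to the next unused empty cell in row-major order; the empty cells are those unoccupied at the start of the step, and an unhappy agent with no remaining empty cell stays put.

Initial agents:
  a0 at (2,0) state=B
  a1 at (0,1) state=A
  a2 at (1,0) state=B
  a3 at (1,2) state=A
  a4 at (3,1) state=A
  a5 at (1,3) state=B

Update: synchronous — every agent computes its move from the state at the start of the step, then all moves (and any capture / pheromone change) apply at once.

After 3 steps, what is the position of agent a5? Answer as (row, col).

(1, 3)

t=1: a0@(2,0):B a1@(0,1):A a2@(1,0):B a3@(1,2):A a4@(0,0):A a5@(1,3):B
t=2: a0@(2,0):B a1@(0,1):A a2@(1,0):B a3@(1,2):A a4@(0,2):A a5@(1,3):B
t=3: (unchanged — steady state)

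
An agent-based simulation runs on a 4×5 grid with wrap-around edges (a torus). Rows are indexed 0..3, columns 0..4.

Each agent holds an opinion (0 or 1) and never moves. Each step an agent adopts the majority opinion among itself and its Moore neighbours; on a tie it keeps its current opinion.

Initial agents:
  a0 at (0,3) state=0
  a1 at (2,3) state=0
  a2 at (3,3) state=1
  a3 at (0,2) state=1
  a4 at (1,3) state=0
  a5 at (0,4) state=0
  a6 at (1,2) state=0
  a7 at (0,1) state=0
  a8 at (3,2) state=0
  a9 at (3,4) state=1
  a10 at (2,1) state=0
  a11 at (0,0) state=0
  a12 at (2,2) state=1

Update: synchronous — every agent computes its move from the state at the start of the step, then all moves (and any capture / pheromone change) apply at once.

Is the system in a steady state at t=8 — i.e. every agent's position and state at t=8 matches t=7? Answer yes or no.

t=1: a0@(0,3):0 a1@(2,3):0 a2@(3,3):1 a3@(0,2):0 a4@(1,3):0 a5@(0,4):0 a6@(1,2):0 a7@(0,1):0 a8@(3,2):0 a9@(3,4):0 a10@(2,1):0 a11@(0,0):0 a12@(2,2):0
t=2: a0@(0,3):0 a1@(2,3):0 a2@(3,3):0 a3@(0,2):0 a4@(1,3):0 a5@(0,4):0 a6@(1,2):0 a7@(0,1):0 a8@(3,2):0 a9@(3,4):0 a10@(2,1):0 a11@(0,0):0 a12@(2,2):0
t=3: (unchanged — steady state)

yes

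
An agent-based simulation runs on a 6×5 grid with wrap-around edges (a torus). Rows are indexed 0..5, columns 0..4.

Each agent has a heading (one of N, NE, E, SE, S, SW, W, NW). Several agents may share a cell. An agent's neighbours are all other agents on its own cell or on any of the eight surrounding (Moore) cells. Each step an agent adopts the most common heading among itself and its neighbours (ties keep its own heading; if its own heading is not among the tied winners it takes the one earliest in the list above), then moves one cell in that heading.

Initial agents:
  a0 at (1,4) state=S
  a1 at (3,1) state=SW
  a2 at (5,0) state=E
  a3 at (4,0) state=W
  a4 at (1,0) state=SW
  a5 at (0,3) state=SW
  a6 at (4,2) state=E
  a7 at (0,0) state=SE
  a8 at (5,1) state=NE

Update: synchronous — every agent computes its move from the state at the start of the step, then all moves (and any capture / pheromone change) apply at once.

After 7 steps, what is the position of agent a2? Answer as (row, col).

(5, 2)

t=1: a0@(2,3):SW a1@(4,0):SW a2@(5,1):E a3@(4,4):W a4@(2,4):SW a5@(1,2):SW a6@(4,3):E a7@(1,1):SE a8@(5,2):E
t=2: a0@(3,2):SW a1@(5,4):SW a2@(5,2):E a3@(4,3):W a4@(3,3):SW a5@(2,1):SW a6@(4,4):E a7@(2,2):SE a8@(5,3):E
t=3: a0@(4,1):SW a1@(5,0):E a2@(5,3):E a3@(4,4):E a4@(4,2):SW a5@(3,0):SW a6@(4,0):E a7@(3,1):SW a8@(5,4):E
t=4: a0@(5,0):SW a1@(5,1):E a2@(5,4):E a3@(4,0):E a4@(5,1):SW a5@(4,4):SW a6@(4,1):E a7@(4,0):SW a8@(5,0):E
t=5: a0@(5,1):E a1@(5,2):E a2@(5,0):E a3@(4,1):E a4@(5,2):E a5@(5,3):SW a6@(4,2):E a7@(4,1):E a8@(5,1):E
t=6: a0@(5,2):E a1@(5,3):E a2@(5,1):E a3@(4,2):E a4@(5,3):E a5@(5,4):E a6@(4,3):E a7@(4,2):E a8@(5,2):E
t=7: a0@(5,3):E a1@(5,4):E a2@(5,2):E a3@(4,3):E a4@(5,4):E a5@(5,0):E a6@(4,4):E a7@(4,3):E a8@(5,3):E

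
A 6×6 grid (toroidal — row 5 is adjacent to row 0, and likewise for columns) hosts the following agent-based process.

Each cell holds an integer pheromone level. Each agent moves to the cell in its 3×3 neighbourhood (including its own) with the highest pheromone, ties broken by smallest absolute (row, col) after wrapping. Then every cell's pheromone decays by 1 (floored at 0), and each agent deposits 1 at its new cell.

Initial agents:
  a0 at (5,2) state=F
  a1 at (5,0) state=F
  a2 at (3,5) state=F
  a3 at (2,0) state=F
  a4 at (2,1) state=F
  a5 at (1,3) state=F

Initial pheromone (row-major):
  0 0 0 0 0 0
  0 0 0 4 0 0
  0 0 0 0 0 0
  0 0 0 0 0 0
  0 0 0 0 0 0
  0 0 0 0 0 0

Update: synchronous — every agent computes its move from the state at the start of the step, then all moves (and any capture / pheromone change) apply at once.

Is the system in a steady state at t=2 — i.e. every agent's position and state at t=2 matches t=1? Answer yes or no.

t=1: a0@(0,1) a1@(0,0) a2@(2,0) a3@(1,0) a4@(1,0) a5@(1,3) | pheromone: 1 1 0 0 0 0 / 2 0 0 4 0 0 / 1 0 0 0 0 0 / 0 0 0 0 0 0 / 0 0 0 0 0 0 / 0 0 0 0 0 0
t=2: a0@(1,0) a1@(1,0) a2@(1,0) a3@(1,0) a4@(1,0) a5@(1,3) | pheromone: 0 0 0 0 0 0 / 6 0 0 4 0 0 / 0 0 0 0 0 0 / 0 0 0 0 0 0 / 0 0 0 0 0 0 / 0 0 0 0 0 0

no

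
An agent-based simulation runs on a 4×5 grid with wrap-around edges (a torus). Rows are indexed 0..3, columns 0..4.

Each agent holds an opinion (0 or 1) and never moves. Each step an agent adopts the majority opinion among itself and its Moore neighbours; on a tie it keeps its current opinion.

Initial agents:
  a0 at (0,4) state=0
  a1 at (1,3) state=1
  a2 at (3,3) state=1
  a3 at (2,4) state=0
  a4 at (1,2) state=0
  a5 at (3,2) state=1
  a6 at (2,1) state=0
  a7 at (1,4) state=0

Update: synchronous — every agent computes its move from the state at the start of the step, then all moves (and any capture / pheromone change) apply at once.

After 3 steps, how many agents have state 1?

2

t=1: a0@(0,4):0 a1@(1,3):0 a2@(3,3):1 a3@(2,4):0 a4@(1,2):0 a5@(3,2):1 a6@(2,1):0 a7@(1,4):0
t=2: (unchanged — steady state)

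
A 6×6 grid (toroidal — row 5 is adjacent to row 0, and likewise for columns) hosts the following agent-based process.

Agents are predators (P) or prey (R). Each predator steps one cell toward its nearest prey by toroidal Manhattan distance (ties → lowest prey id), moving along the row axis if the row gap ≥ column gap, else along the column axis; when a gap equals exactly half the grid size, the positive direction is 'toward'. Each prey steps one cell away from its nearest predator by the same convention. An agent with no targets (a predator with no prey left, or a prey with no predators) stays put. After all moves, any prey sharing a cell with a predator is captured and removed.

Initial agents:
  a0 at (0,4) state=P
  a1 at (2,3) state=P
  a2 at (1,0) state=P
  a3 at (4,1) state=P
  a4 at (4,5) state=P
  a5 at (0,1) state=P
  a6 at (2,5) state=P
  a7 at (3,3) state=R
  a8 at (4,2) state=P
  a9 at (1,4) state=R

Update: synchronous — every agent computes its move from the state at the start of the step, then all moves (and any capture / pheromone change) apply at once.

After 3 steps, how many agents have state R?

t=1: a0@(1,4):P a1@(3,3):P a2@(1,5):P a3@(4,2):P a4@(4,4):P a5@(0,2):P a6@(1,5):P a7@(4,3):R a8@(3,2):P a9@(2,4):R
t=2: a0@(2,4):P a1@(4,3):P a2@(2,5):P a3@(4,3):P a4@(4,3):P a5@(5,2):P a6@(2,5):P a7@(5,3):R a8@(4,2):P a9@(3,4):R
t=3: a0@(3,4):P a1@(5,3):P a2@(3,5):P a3@(5,3):P a4@(5,3):P a5@(5,3):P a6@(3,5):P a7@(0,3):R a8@(5,2):P a9@(4,4):R

2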